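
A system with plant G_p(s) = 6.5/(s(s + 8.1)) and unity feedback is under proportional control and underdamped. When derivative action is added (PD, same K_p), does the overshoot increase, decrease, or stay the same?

With PD the characteristic equation becomes s² + (a + K·K_d)s + K·K_p = 0; the damping term grows, ζ rises, overshoot falls.

decrease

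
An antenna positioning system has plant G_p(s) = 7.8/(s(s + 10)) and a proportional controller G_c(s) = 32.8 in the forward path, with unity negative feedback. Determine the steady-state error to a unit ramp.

The loop has one pole at the origin (type 1). Velocity error constant K_v = lim_{s→0} s·G_c(s)G_p(s) = 32.8·7.8/10 = 25.58.
Steady-state error to a unit ramp: e_ss = 1/K_v = 0.0391.

0.0391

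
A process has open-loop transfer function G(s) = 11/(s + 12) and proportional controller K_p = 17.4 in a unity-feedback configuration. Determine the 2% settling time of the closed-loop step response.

T_s ≈ 0.0197 s

Closed-loop transfer function: T(s) = K_p·G(s)/(1 + K_p·G(s)) = 191.4/(s + 12 + 191.4) = 191.4/(s + 203.4).
Time constant τ = 1/203.4 = 0.004916 s, so the 2% settling time is about 4τ = 0.0197 s.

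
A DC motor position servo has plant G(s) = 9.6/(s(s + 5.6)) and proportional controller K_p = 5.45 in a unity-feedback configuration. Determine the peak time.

T_p = 0.471 s

From 1 + K_pG(s) = 0: s² + 5.6s + 52.32 = 0 ⇒ ω_n = 7.233, ζ = 0.3871.
Damped frequency ω_d = ω_n√(1−ζ²) = 6.669 rad/s, so peak time T_p = π/ω_d = 0.471 s.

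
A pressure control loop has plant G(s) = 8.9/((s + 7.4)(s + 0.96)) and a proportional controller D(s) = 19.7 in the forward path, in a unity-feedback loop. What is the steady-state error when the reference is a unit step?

0.0389

The loop is type 0. Static position error constant K_pos = D(0)·G(0) = 19.7·1.253 = 24.68.
Steady-state error to a unit step: e_ss = 1/(1+K_pos) = 1/25.68 = 0.0389.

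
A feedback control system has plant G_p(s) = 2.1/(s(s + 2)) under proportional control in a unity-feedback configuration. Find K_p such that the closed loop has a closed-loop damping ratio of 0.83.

Closed-loop characteristic equation: s² + 2s + K_p·2.1 = 0.
So ω_n = √(2.1K_p) and 2ζω_n = 2, giving ζ = 2/(2√(2.1K_p)).
Setting ζ = 0.83: √(2.1K_p) = 2/(2·0.83) = 1.205, so K_p = 1.452/2.1 = 0.691.

K_p = 0.691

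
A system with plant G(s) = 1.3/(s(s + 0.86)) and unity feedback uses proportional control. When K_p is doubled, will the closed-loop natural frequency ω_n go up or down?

ω_n = √(1.3·K_p), which grows with K_p.

increase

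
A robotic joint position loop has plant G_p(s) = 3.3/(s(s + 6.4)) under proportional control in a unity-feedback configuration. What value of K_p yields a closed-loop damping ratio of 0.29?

K_p = 36.9

Closed-loop characteristic equation: s² + 6.4s + K_p·3.3 = 0.
So ω_n = √(3.3K_p) and 2ζω_n = 6.4, giving ζ = 6.4/(2√(3.3K_p)).
Setting ζ = 0.29: √(3.3K_p) = 6.4/(2·0.29) = 11.03, so K_p = 121.8/3.3 = 36.9.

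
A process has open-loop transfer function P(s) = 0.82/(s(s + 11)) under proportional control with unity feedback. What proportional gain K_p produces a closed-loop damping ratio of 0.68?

Closed-loop characteristic equation: s² + 11s + K_p·0.82 = 0.
So ω_n = √(0.82K_p) and 2ζω_n = 11, giving ζ = 11/(2√(0.82K_p)).
Setting ζ = 0.68: √(0.82K_p) = 11/(2·0.68) = 8.088, so K_p = 65.42/0.82 = 79.8.

K_p = 79.8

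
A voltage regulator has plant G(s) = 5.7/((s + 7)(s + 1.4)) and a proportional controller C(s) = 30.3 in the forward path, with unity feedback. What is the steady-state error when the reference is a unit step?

The loop is type 0. Static position error constant K_pos = C(0)·G(0) = 30.3·0.5816 = 17.62.
Steady-state error to a unit step: e_ss = 1/(1+K_pos) = 1/18.62 = 0.0537.

0.0537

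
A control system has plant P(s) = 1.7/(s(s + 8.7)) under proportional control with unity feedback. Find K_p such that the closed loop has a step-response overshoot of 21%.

K_p = 56.2

From %OS = 100·exp(−πζ/√(1−ζ²)) = 21%, ζ = −ln(0.21)/√(π²+ln²(0.21)) = 0.4449.
Characteristic equation s² + 8.7s + 1.7K_p = 0 gives ζ = 8.7/(2√(1.7K_p)).
Setting ζ = 0.4449: √(1.7K_p) = 8.7/(2·0.4449) = 9.778, so K_p = 95.6/1.7 = 56.2.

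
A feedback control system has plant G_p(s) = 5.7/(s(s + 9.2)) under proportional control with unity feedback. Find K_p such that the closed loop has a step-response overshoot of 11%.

K_p = 11.2

From %OS = 100·exp(−πζ/√(1−ζ²)) = 11%, ζ = −ln(0.11)/√(π²+ln²(0.11)) = 0.5749.
Characteristic equation s² + 9.2s + 5.7K_p = 0 gives ζ = 9.2/(2√(5.7K_p)).
Setting ζ = 0.5749: √(5.7K_p) = 9.2/(2·0.5749) = 8.002, so K_p = 64.02/5.7 = 11.2.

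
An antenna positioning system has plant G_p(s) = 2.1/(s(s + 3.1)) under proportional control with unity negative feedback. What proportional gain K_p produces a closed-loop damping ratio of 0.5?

Closed-loop characteristic equation: s² + 3.1s + K_p·2.1 = 0.
So ω_n = √(2.1K_p) and 2ζω_n = 3.1, giving ζ = 3.1/(2√(2.1K_p)).
Setting ζ = 0.5: √(2.1K_p) = 3.1/(2·0.5) = 3.1, so K_p = 9.61/2.1 = 4.58.

K_p = 4.58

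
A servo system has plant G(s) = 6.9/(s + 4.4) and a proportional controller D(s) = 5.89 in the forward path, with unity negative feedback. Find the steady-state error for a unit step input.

The loop is type 0. Static position error constant K_pos = D(0)·G(0) = 5.89·1.568 = 9.237.
Steady-state error to a unit step: e_ss = 1/(1+K_pos) = 1/10.24 = 0.0977.

0.0977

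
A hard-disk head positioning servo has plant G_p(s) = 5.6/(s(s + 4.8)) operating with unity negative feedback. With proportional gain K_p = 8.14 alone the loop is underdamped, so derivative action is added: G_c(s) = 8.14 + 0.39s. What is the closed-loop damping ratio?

Forward path: (8.14 + 0.39s)·5.6/(s(s+4.8)). The closed-loop characteristic equation is s² + (4.8 + 5.6·0.39)s + 5.6·8.14 = 0.
That is s² + 6.984s + 45.58 = 0, so ω_n = 6.752 rad/s and ζ = 6.984/(2·6.752) = 0.5172.

ζ = 0.517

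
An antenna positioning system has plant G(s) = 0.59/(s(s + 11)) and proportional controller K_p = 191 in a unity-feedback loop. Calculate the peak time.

T_p = 0.346 s

The closed-loop denominator s² + 11s + 112.7 gives ω_n = √112.7 = 10.62 and ζ = 11/(2ω_n) = 0.5181.
Damped frequency ω_d = ω_n√(1−ζ²) = 9.08 rad/s, so peak time T_p = π/ω_d = 0.346 s.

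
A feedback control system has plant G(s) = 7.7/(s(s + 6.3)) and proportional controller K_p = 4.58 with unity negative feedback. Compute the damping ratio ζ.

ζ = 0.53

With unity feedback the closed-loop characteristic equation is s² + 6.3s + 4.58·7.7 = s² + 6.3s + 35.27 = 0.
Matching s² + 2ζω_n s + ω_n²: ω_n = √35.27 = 5.939 rad/s and 2ζω_n = 6.3, so ζ = 6.3/(2·5.939) = 0.53.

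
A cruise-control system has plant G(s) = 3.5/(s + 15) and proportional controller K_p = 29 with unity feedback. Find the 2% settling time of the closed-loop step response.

T_s ≈ 0.0343 s

Closed-loop transfer function: T(s) = K_p·G(s)/(1 + K_p·G(s)) = 101.5/(s + 15 + 101.5) = 101.5/(s + 116.5).
Time constant τ = 1/116.5 = 0.008584 s, so the 2% settling time is about 4τ = 0.0343 s.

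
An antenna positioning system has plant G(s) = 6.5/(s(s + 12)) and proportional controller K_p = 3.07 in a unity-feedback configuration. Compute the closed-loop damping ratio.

1 + K_p·G(s) = 0 gives s² + 12s + 19.95 = 0.
So ω_n² = 19.95 ⇒ ω_n = 4.467 rad/s, and ζ = 12/(2ω_n) = 1.34.

ζ = 1.34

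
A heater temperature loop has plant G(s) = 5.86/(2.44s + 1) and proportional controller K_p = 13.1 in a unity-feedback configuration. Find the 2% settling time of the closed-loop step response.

Closed loop: T(s) = K_p·G/(1+K_p·G) = 76.77/(2.44s + 1 + 76.77), with pole at s = −(1 + 76.77)/2.44 = −31.87.
τ = 1/31.87 = 0.03138 s, so 2% settling time ≈ 4τ = 0.126 s.

T_s ≈ 0.126 s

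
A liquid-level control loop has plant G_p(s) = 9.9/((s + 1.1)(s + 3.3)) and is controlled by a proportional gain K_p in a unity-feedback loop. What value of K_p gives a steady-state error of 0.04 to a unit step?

The loop is type 0, so e_ss(step) = 1/(1 + K_pos) with K_pos = K_p·G_p(0).
G_p(0) = 2.727. Require 1/(1 + K_p·2.727) = 0.04, so 1 + 2.727·K_p = 25.
K_p = (25 − 1)/2.727 = 8.8.

K_p = 8.8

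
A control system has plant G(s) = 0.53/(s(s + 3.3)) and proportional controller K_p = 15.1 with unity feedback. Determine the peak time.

T_p = 1.37 s

Closed-loop characteristic equation: s² + 3.3s + 8.003 = 0, so ω_n = 2.829 rad/s and ζ = 3.3/(2·2.829) = 0.5833.
Damped frequency ω_d = ω_n√(1−ζ²) = 2.298 rad/s, so peak time T_p = π/ω_d = 1.37 s.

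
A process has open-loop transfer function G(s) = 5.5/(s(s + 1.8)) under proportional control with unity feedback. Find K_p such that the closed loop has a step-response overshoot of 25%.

K_p = 0.904

From %OS = 100·exp(−πζ/√(1−ζ²)) = 25%, ζ = −ln(0.25)/√(π²+ln²(0.25)) = 0.4037.
Characteristic equation s² + 1.8s + 5.5K_p = 0 gives ζ = 1.8/(2√(5.5K_p)).
Setting ζ = 0.4037: √(5.5K_p) = 1.8/(2·0.4037) = 2.229, so K_p = 4.97/5.5 = 0.904.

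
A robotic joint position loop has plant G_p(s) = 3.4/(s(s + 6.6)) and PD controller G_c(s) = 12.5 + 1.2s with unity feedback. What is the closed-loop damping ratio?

ζ = 0.819

Forward path: (12.5 + 1.2s)·3.4/(s(s+6.6)). The closed-loop characteristic equation is s² + (6.6 + 3.4·1.2)s + 3.4·12.5 = 0.
That is s² + 10.68s + 42.5 = 0, so ω_n = 6.519 rad/s and ζ = 10.68/(2·6.519) = 0.8191.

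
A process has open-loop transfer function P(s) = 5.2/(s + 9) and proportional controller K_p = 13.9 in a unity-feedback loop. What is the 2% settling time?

Closed-loop transfer function: T(s) = K_p·P(s)/(1 + K_p·P(s)) = 72.28/(s + 9 + 72.28) = 72.28/(s + 81.28).
Time constant τ = 1/81.28 = 0.0123 s, so the 2% settling time is about 4τ = 0.0492 s.

T_s ≈ 0.0492 s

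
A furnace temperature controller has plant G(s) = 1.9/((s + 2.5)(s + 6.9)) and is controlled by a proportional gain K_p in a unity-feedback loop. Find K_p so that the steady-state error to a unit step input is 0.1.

K_p = 81.7

For a type-0 loop with proportional control, e_ss = 1/(1 + K_p·G(0)).
G(0) = 0.1101. Require 1/(1 + K_p·0.1101) = 0.1, so 1 + 0.1101·K_p = 10.
K_p = (10 − 1)/0.1101 = 81.7.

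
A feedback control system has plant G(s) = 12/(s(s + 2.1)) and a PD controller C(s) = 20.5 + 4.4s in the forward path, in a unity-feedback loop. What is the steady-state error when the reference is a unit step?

The open loop C(s)G(s) has a pole at the origin (type 1), so the static position error constant is infinite and e_ss = 1/(1+∞) = 0.

0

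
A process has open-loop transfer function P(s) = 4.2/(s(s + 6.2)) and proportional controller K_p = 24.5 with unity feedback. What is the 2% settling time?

From 1 + K_pP(s) = 0: s² + 6.2s + 102.9 = 0 ⇒ ω_n = 10.14, ζ = 0.3056.
2% settling time T_s ≈ 4/(ζω_n) = 4/3.1 = 1.29 s.

T_s ≈ 1.29 s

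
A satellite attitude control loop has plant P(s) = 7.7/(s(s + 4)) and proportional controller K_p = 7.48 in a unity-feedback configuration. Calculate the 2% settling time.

T_s ≈ 2 s

The closed-loop denominator s² + 4s + 57.6 gives ω_n = √57.6 = 7.589 and ζ = 4/(2ω_n) = 0.2635.
2% settling time T_s ≈ 4/(ζω_n) = 4/2 = 2 s.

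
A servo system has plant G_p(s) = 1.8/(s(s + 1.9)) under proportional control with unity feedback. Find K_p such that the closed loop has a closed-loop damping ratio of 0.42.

Closed-loop characteristic equation: s² + 1.9s + K_p·1.8 = 0.
So ω_n = √(1.8K_p) and 2ζω_n = 1.9, giving ζ = 1.9/(2√(1.8K_p)).
Setting ζ = 0.42: √(1.8K_p) = 1.9/(2·0.42) = 2.262, so K_p = 5.116/1.8 = 2.84.

K_p = 2.84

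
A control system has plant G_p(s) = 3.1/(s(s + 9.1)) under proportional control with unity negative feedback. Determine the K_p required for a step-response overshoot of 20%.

From %OS = 100·exp(−πζ/√(1−ζ²)) = 20%, ζ = −ln(0.2)/√(π²+ln²(0.2)) = 0.4559.
Characteristic equation s² + 9.1s + 3.1K_p = 0 gives ζ = 9.1/(2√(3.1K_p)).
Setting ζ = 0.4559: √(3.1K_p) = 9.1/(2·0.4559) = 9.979, so K_p = 99.58/3.1 = 32.1.

K_p = 32.1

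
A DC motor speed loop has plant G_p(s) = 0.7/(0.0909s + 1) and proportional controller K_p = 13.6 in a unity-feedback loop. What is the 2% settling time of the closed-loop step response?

T_s ≈ 0.0346 s

Closed loop: T(s) = K_p·G_p/(1+K_p·G_p) = 9.52/(0.0909s + 1 + 9.52), with pole at s = −(1 + 9.52)/0.0909 = −115.7.
τ = 1/115.7 = 0.008641 s, so 2% settling time ≈ 4τ = 0.0346 s.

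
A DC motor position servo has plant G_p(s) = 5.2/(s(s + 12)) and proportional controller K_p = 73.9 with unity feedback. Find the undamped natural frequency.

With unity feedback the closed-loop characteristic equation is s² + 12s + 73.9·5.2 = s² + 12s + 384.3 = 0.
So ω_n² = 384.3 ⇒ ω_n = 19.6 rad/s, and ζ = 12/(2ω_n) = 0.306.

ω_n = 19.6 rad/s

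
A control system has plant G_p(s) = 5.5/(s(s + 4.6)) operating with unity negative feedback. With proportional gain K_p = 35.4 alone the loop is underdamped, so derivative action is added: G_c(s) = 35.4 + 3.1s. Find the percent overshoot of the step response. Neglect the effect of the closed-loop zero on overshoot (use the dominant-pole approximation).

Forward path: (35.4 + 3.1s)·5.5/(s(s+4.6)). The closed-loop characteristic equation is s² + (4.6 + 5.5·3.1)s + 5.5·35.4 = 0.
That is s² + 21.65s + 194.7 = 0, so ω_n = 13.95 rad/s and ζ = 21.65/(2·13.95) = 0.7758.
%OS = 100·exp(−πζ/√(1−ζ²)) = 2.1%.

2.1%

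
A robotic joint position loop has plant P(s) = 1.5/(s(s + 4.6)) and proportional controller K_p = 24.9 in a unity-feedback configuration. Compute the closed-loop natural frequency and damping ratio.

ω_n = 6.11 rad/s, ζ = 0.376

1 + K_p·P(s) = 0 gives s² + 4.6s + 37.35 = 0.
Matching s² + 2ζω_n s + ω_n²: ω_n = √37.35 = 6.111 rad/s and 2ζω_n = 4.6, so ζ = 4.6/(2·6.111) = 0.376.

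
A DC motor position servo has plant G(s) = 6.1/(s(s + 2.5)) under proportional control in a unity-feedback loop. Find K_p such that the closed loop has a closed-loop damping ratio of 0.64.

K_p = 0.625

Closed-loop characteristic equation: s² + 2.5s + K_p·6.1 = 0.
So ω_n = √(6.1K_p) and 2ζω_n = 2.5, giving ζ = 2.5/(2√(6.1K_p)).
Setting ζ = 0.64: √(6.1K_p) = 2.5/(2·0.64) = 1.953, so K_p = 3.815/6.1 = 0.625.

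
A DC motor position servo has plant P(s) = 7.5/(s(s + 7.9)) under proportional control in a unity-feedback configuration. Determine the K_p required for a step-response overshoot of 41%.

From %OS = 100·exp(−πζ/√(1−ζ²)) = 41%, ζ = −ln(0.41)/√(π²+ln²(0.41)) = 0.273.
Characteristic equation s² + 7.9s + 7.5K_p = 0 gives ζ = 7.9/(2√(7.5K_p)).
Setting ζ = 0.273: √(7.5K_p) = 7.9/(2·0.273) = 14.47, so K_p = 209.3/7.5 = 27.9.

K_p = 27.9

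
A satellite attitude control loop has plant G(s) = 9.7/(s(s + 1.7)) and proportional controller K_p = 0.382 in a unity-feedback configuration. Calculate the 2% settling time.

Closed-loop characteristic equation: s² + 1.7s + 3.705 = 0, so ω_n = 1.925 rad/s and ζ = 1.7/(2·1.925) = 0.4416.
2% settling time T_s ≈ 4/(ζω_n) = 4/0.85 = 4.71 s.

T_s ≈ 4.71 s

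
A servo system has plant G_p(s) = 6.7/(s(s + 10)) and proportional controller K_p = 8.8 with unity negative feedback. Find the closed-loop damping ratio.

ζ = 0.651

The closed-loop denominator is s(s+10) + 8.8·6.7 = s² + 10s + 58.96.
So ω_n² = 58.96 ⇒ ω_n = 7.679 rad/s, and ζ = 10/(2ω_n) = 0.651.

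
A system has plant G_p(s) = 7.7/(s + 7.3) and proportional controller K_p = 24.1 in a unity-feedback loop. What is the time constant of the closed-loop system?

Closed-loop transfer function: T(s) = K_p·G_p(s)/(1 + K_p·G_p(s)) = 185.6/(s + 7.3 + 185.6) = 185.6/(s + 192.9).
Time constant τ = 1/192.9 = 0.00518 s.

τ = 0.00518 s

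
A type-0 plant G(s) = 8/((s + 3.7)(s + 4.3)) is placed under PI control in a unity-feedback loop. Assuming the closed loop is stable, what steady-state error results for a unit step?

0

The PI controller's integrator makes the forward path type 1, so e_ss to a step is zero.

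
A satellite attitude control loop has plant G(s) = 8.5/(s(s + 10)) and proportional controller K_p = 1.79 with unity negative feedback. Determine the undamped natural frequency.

With unity feedback the closed-loop characteristic equation is s² + 10s + 1.79·8.5 = s² + 10s + 15.21 = 0.
So ω_n² = 15.21 ⇒ ω_n = 3.901 rad/s, and ζ = 10/(2ω_n) = 1.28.

ω_n = 3.9 rad/s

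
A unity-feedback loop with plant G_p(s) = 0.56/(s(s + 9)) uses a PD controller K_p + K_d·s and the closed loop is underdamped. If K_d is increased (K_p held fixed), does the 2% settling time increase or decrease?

Characteristic equation s² + (9 + 0.56K_d)s + 0.56K_p = 0: raising K_d increases ζω_n = (9+0.56K_d)/2 while the loop stays underdamped, so T_s ≈ 4/(ζω_n) decreases.

decrease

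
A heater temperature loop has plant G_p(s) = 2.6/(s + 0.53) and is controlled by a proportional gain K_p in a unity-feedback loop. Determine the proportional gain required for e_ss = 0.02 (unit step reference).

K_p = 9.99

The loop is type 0, so e_ss(step) = 1/(1 + K_pos) with K_pos = K_p·G_p(0).
G_p(0) = 4.906. Require 1/(1 + K_p·4.906) = 0.02, so 1 + 4.906·K_p = 50.
K_p = (50 − 1)/4.906 = 9.99.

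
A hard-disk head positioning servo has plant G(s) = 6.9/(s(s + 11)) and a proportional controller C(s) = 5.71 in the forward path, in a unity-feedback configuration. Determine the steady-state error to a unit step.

0

The open loop C(s)G(s) has a pole at the origin (type 1), so the static position error constant is infinite and e_ss = 1/(1+∞) = 0.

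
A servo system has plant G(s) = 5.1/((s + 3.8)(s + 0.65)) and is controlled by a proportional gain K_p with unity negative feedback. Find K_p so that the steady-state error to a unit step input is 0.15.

Steady-state error for a unit step on this type-0 loop is 1/(1 + K_p·G(0)).
G(0) = 2.065. Require 1/(1 + K_p·2.065) = 0.15, so 1 + 2.065·K_p = 6.667.
K_p = (6.667 − 1)/2.065 = 2.74.

K_p = 2.74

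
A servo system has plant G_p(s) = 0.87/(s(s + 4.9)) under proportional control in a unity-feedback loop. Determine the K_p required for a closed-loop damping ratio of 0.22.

K_p = 143

Closed-loop characteristic equation: s² + 4.9s + K_p·0.87 = 0.
So ω_n = √(0.87K_p) and 2ζω_n = 4.9, giving ζ = 4.9/(2√(0.87K_p)).
Setting ζ = 0.22: √(0.87K_p) = 4.9/(2·0.22) = 11.14, so K_p = 124/0.87 = 143.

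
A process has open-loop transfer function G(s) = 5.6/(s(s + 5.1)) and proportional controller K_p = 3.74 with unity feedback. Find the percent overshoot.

From 1 + K_pG(s) = 0: s² + 5.1s + 20.94 = 0 ⇒ ω_n = 4.576, ζ = 0.5572.
%OS = 100·exp(−πζ/√(1−ζ²)) = 100·exp(−π·0.5572/√0.6895) = 12.1%.

12.1%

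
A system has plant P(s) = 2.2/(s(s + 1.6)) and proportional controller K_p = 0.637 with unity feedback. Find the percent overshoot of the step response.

5.61%

From 1 + K_pP(s) = 0: s² + 1.6s + 1.401 = 0 ⇒ ω_n = 1.184, ζ = 0.6758.
%OS = 100·exp(−πζ/√(1−ζ²)) = 100·exp(−π·0.6758/√0.5433) = 5.61%.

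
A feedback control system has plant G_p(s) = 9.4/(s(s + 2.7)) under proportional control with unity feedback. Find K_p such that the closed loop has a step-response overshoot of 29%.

K_p = 1.44

From %OS = 100·exp(−πζ/√(1−ζ²)) = 29%, ζ = −ln(0.29)/√(π²+ln²(0.29)) = 0.3666.
Characteristic equation s² + 2.7s + 9.4K_p = 0 gives ζ = 2.7/(2√(9.4K_p)).
Setting ζ = 0.3666: √(9.4K_p) = 2.7/(2·0.3666) = 3.683, so K_p = 13.56/9.4 = 1.44.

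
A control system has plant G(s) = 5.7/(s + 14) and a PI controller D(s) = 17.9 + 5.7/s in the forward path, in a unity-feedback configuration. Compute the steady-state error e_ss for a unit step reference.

The open loop D(s)G(s) has a pole at the origin (type 1), so the static position error constant is infinite and e_ss = 1/(1+∞) = 0.

0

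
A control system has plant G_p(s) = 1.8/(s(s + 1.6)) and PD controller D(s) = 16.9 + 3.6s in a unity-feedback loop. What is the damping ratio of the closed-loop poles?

ζ = 0.732

Forward path: (16.9 + 3.6s)·1.8/(s(s+1.6)). The closed-loop characteristic equation is s² + (1.6 + 1.8·3.6)s + 1.8·16.9 = 0.
That is s² + 8.08s + 30.42 = 0, so ω_n = 5.515 rad/s and ζ = 8.08/(2·5.515) = 0.7325.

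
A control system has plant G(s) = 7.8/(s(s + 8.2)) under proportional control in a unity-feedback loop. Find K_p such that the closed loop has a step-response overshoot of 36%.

From %OS = 100·exp(−πζ/√(1−ζ²)) = 36%, ζ = −ln(0.36)/√(π²+ln²(0.36)) = 0.3093.
Characteristic equation s² + 8.2s + 7.8K_p = 0 gives ζ = 8.2/(2√(7.8K_p)).
Setting ζ = 0.3093: √(7.8K_p) = 8.2/(2·0.3093) = 13.26, so K_p = 175.8/7.8 = 22.5.

K_p = 22.5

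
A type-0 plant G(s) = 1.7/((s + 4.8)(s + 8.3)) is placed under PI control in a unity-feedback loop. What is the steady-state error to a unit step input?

0

The PI controller's integrator makes the forward path type 1, so e_ss to a step is zero.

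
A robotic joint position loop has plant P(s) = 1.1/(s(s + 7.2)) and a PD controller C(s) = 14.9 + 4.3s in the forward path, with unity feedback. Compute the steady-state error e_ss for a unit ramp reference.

The loop has one pole at the origin (type 1). Velocity error constant K_v = lim_{s→0} s·C(s)P(s) = 14.9·1.1/7.2 = 2.276.
Steady-state error to a unit ramp: e_ss = 1/K_v = 0.439.

0.439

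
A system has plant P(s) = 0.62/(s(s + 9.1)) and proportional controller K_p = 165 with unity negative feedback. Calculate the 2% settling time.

T_s ≈ 0.879 s

The closed-loop denominator s² + 9.1s + 102.3 gives ω_n = √102.3 = 10.11 and ζ = 9.1/(2ω_n) = 0.4499.
2% settling time T_s ≈ 4/(ζω_n) = 4/4.55 = 0.879 s.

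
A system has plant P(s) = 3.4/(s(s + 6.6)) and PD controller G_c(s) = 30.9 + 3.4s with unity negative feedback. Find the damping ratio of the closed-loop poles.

ζ = 0.886

Forward path: (30.9 + 3.4s)·3.4/(s(s+6.6)). The closed-loop characteristic equation is s² + (6.6 + 3.4·3.4)s + 3.4·30.9 = 0.
That is s² + 18.16s + 105.1 = 0, so ω_n = 10.25 rad/s and ζ = 18.16/(2·10.25) = 0.8859.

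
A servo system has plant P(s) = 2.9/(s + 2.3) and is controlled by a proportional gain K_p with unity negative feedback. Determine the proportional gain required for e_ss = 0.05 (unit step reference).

K_p = 15.1

The loop is type 0, so e_ss(step) = 1/(1 + K_pos) with K_pos = K_p·P(0).
P(0) = 1.261. Require 1/(1 + K_p·1.261) = 0.05, so 1 + 1.261·K_p = 20.
K_p = (20 − 1)/1.261 = 15.1.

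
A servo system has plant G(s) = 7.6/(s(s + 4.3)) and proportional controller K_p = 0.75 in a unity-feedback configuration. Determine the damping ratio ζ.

1 + K_p·G(s) = 0 gives s² + 4.3s + 5.7 = 0.
Matching s² + 2ζω_n s + ω_n²: ω_n = √5.7 = 2.387 rad/s and 2ζω_n = 4.3, so ζ = 4.3/(2·2.387) = 0.901.

ζ = 0.901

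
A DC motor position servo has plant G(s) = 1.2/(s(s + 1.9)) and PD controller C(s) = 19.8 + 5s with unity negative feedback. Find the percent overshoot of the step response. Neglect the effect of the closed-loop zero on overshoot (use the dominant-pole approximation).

Forward path: (19.8 + 5s)·1.2/(s(s+1.9)). The closed-loop characteristic equation is s² + (1.9 + 1.2·5)s + 1.2·19.8 = 0.
That is s² + 7.9s + 23.76 = 0, so ω_n = 4.874 rad/s and ζ = 7.9/(2·4.874) = 0.8104.
%OS = 100·exp(−πζ/√(1−ζ²)) = 1.3%.

1.3%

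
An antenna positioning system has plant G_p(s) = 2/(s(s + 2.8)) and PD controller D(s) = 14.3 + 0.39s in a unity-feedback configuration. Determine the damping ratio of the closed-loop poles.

ζ = 0.335

Forward path: (14.3 + 0.39s)·2/(s(s+2.8)). The closed-loop characteristic equation is s² + (2.8 + 2·0.39)s + 2·14.3 = 0.
That is s² + 3.58s + 28.6 = 0, so ω_n = 5.348 rad/s and ζ = 3.58/(2·5.348) = 0.3347.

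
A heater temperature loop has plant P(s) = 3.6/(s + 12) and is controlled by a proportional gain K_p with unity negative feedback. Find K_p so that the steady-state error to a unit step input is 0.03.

K_p = 108

The loop is type 0, so e_ss(step) = 1/(1 + K_pos) with K_pos = K_p·P(0).
P(0) = 0.3. Require 1/(1 + K_p·0.3) = 0.03, so 1 + 0.3·K_p = 33.33.
K_p = (33.33 − 1)/0.3 = 108.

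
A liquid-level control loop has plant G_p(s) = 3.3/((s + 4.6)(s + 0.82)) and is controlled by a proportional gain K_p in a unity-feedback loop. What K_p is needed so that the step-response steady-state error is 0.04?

For a type-0 loop with proportional control, e_ss = 1/(1 + K_p·G_p(0)).
G_p(0) = 0.8749. Require 1/(1 + K_p·0.8749) = 0.04, so 1 + 0.8749·K_p = 25.
K_p = (25 − 1)/0.8749 = 27.4.

K_p = 27.4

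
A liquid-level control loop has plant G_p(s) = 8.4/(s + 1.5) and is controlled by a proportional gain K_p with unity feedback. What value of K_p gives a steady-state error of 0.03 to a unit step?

K_p = 5.77

Steady-state error for a unit step on this type-0 loop is 1/(1 + K_p·G_p(0)).
G_p(0) = 5.6. Require 1/(1 + K_p·5.6) = 0.03, so 1 + 5.6·K_p = 33.33.
K_p = (33.33 − 1)/5.6 = 5.77.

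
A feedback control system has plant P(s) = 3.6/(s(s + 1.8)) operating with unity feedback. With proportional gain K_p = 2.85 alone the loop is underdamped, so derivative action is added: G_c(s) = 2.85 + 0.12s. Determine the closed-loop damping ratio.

Forward path: (2.85 + 0.12s)·3.6/(s(s+1.8)). The closed-loop characteristic equation is s² + (1.8 + 3.6·0.12)s + 3.6·2.85 = 0.
That is s² + 2.232s + 10.26 = 0, so ω_n = 3.203 rad/s and ζ = 2.232/(2·3.203) = 0.3484.

ζ = 0.348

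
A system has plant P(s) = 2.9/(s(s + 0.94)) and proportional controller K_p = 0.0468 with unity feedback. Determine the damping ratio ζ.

ζ = 1.28

The closed-loop denominator is s(s+0.94) + 0.0468·2.9 = s² + 0.94s + 0.1357.
Matching s² + 2ζω_n s + ω_n²: ω_n = √0.1357 = 0.3684 rad/s and 2ζω_n = 0.94, so ζ = 0.94/(2·0.3684) = 1.28.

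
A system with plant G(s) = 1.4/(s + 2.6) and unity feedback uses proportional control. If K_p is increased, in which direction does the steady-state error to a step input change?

e_ss = 1/(1 + K_p·G(0)); a larger K_p raises the denominator, so e_ss decreases.

decrease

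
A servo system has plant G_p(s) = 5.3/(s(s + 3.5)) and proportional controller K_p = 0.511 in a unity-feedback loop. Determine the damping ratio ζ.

ζ = 1.06

1 + K_p·G_p(s) = 0 gives s² + 3.5s + 2.708 = 0.
Matching s² + 2ζω_n s + ω_n²: ω_n = √2.708 = 1.646 rad/s and 2ζω_n = 3.5, so ζ = 3.5/(2·1.646) = 1.06.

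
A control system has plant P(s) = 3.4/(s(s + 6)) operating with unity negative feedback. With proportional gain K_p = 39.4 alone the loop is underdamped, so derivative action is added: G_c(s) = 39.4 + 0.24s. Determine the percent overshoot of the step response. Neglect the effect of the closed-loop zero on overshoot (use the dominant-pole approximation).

38%

Forward path: (39.4 + 0.24s)·3.4/(s(s+6)). The closed-loop characteristic equation is s² + (6 + 3.4·0.24)s + 3.4·39.4 = 0.
That is s² + 6.816s + 134 = 0, so ω_n = 11.57 rad/s and ζ = 6.816/(2·11.57) = 0.2945.
%OS = 100·exp(−πζ/√(1−ζ²)) = 38%.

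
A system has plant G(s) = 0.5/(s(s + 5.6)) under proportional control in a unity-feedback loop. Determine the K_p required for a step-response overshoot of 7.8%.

K_p = 39.5

From %OS = 100·exp(−πζ/√(1−ζ²)) = 7.8%, ζ = −ln(0.078)/√(π²+ln²(0.078)) = 0.6304.
Characteristic equation s² + 5.6s + 0.5K_p = 0 gives ζ = 5.6/(2√(0.5K_p)).
Setting ζ = 0.6304: √(0.5K_p) = 5.6/(2·0.6304) = 4.442, so K_p = 19.73/0.5 = 39.5.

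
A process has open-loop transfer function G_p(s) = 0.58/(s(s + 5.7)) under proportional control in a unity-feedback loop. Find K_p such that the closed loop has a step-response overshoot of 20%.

K_p = 67.4

From %OS = 100·exp(−πζ/√(1−ζ²)) = 20%, ζ = −ln(0.2)/√(π²+ln²(0.2)) = 0.4559.
Characteristic equation s² + 5.7s + 0.58K_p = 0 gives ζ = 5.7/(2√(0.58K_p)).
Setting ζ = 0.4559: √(0.58K_p) = 5.7/(2·0.4559) = 6.251, so K_p = 39.07/0.58 = 67.4.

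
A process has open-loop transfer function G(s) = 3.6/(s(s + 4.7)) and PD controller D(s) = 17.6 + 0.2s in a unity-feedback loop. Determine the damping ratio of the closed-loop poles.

ζ = 0.34

Forward path: (17.6 + 0.2s)·3.6/(s(s+4.7)). The closed-loop characteristic equation is s² + (4.7 + 3.6·0.2)s + 3.6·17.6 = 0.
That is s² + 5.42s + 63.36 = 0, so ω_n = 7.96 rad/s and ζ = 5.42/(2·7.96) = 0.3405.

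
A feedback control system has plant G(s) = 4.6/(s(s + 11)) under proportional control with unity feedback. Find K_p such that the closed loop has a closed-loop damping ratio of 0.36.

K_p = 50.7

Closed-loop characteristic equation: s² + 11s + K_p·4.6 = 0.
So ω_n = √(4.6K_p) and 2ζω_n = 11, giving ζ = 11/(2√(4.6K_p)).
Setting ζ = 0.36: √(4.6K_p) = 11/(2·0.36) = 15.28, so K_p = 233.4/4.6 = 50.7.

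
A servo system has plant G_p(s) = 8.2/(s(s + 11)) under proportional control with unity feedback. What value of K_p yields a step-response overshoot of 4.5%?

K_p = 7.48

From %OS = 100·exp(−πζ/√(1−ζ²)) = 4.5%, ζ = −ln(0.045)/√(π²+ln²(0.045)) = 0.7025.
Characteristic equation s² + 11s + 8.2K_p = 0 gives ζ = 11/(2√(8.2K_p)).
Setting ζ = 0.7025: √(8.2K_p) = 11/(2·0.7025) = 7.829, so K_p = 61.3/8.2 = 7.48.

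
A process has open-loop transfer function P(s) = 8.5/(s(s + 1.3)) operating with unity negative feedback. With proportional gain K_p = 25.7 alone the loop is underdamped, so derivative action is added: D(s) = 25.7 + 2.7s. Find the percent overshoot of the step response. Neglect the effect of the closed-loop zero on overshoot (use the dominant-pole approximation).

1.1%

Forward path: (25.7 + 2.7s)·8.5/(s(s+1.3)). The closed-loop characteristic equation is s² + (1.3 + 8.5·2.7)s + 8.5·25.7 = 0.
That is s² + 24.25s + 218.4 = 0, so ω_n = 14.78 rad/s and ζ = 24.25/(2·14.78) = 0.8204.
%OS = 100·exp(−πζ/√(1−ζ²)) = 1.1%.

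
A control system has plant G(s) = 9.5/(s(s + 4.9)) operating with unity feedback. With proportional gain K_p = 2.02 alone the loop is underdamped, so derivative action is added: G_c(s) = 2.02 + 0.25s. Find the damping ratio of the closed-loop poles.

Forward path: (2.02 + 0.25s)·9.5/(s(s+4.9)). The closed-loop characteristic equation is s² + (4.9 + 9.5·0.25)s + 9.5·2.02 = 0.
That is s² + 7.275s + 19.19 = 0, so ω_n = 4.381 rad/s and ζ = 7.275/(2·4.381) = 0.8304.

ζ = 0.83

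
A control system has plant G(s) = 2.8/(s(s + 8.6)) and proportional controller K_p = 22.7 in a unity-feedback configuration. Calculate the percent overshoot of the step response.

The closed-loop denominator s² + 8.6s + 63.56 gives ω_n = √63.56 = 7.972 and ζ = 8.6/(2ω_n) = 0.5394.
%OS = 100·exp(−πζ/√(1−ζ²)) = 100·exp(−π·0.5394/√0.7091) = 13.4%.

13.4%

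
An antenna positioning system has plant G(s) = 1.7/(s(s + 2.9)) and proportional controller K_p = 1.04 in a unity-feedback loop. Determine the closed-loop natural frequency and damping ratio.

ω_n = 1.33 rad/s, ζ = 1.09

1 + K_p·G(s) = 0 gives s² + 2.9s + 1.768 = 0.
So ω_n² = 1.768 ⇒ ω_n = 1.33 rad/s, and ζ = 2.9/(2ω_n) = 1.09.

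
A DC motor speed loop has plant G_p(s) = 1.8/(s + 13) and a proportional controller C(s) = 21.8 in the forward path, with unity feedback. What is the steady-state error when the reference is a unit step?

0.249

The loop is type 0. Static position error constant K_pos = C(0)·G_p(0) = 21.8·0.1385 = 3.018.
Steady-state error to a unit step: e_ss = 1/(1+K_pos) = 1/4.018 = 0.249.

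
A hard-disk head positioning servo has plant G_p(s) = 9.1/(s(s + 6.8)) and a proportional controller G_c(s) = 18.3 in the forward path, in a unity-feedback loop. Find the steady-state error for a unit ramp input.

The loop has one pole at the origin (type 1). Velocity error constant K_v = lim_{s→0} s·G_c(s)G_p(s) = 18.3·9.1/6.8 = 24.49.
Steady-state error to a unit ramp: e_ss = 1/K_v = 0.0408.

0.0408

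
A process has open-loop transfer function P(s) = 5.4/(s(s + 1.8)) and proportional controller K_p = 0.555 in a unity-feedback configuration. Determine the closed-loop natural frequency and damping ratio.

With unity feedback the closed-loop characteristic equation is s² + 1.8s + 0.555·5.4 = s² + 1.8s + 2.997 = 0.
Matching s² + 2ζω_n s + ω_n²: ω_n = √2.997 = 1.731 rad/s and 2ζω_n = 1.8, so ζ = 1.8/(2·1.731) = 0.52.

ω_n = 1.73 rad/s, ζ = 0.52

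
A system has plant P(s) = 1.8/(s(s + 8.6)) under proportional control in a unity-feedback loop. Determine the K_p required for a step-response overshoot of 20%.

From %OS = 100·exp(−πζ/√(1−ζ²)) = 20%, ζ = −ln(0.2)/√(π²+ln²(0.2)) = 0.4559.
Characteristic equation s² + 8.6s + 1.8K_p = 0 gives ζ = 8.6/(2√(1.8K_p)).
Setting ζ = 0.4559: √(1.8K_p) = 8.6/(2·0.4559) = 9.431, so K_p = 88.94/1.8 = 49.4.

K_p = 49.4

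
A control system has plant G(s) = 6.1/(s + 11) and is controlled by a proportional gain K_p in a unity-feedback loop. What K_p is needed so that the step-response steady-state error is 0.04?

K_p = 43.3

For a type-0 loop with proportional control, e_ss = 1/(1 + K_p·G(0)).
G(0) = 0.5545. Require 1/(1 + K_p·0.5545) = 0.04, so 1 + 0.5545·K_p = 25.
K_p = (25 − 1)/0.5545 = 43.3.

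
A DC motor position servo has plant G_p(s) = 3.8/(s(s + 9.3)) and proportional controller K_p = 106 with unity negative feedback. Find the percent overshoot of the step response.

47.3%

The closed-loop denominator s² + 9.3s + 402.8 gives ω_n = √402.8 = 20.07 and ζ = 9.3/(2ω_n) = 0.2317.
%OS = 100·exp(−πζ/√(1−ζ²)) = 100·exp(−π·0.2317/√0.9463) = 47.3%.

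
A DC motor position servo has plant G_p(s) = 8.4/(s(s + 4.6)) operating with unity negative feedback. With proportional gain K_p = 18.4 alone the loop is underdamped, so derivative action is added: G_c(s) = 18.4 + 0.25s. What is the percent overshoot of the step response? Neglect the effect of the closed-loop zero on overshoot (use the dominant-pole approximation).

Forward path: (18.4 + 0.25s)·8.4/(s(s+4.6)). The closed-loop characteristic equation is s² + (4.6 + 8.4·0.25)s + 8.4·18.4 = 0.
That is s² + 6.7s + 154.6 = 0, so ω_n = 12.43 rad/s and ζ = 6.7/(2·12.43) = 0.2695.
%OS = 100·exp(−πζ/√(1−ζ²)) = 41.5%.

41.5%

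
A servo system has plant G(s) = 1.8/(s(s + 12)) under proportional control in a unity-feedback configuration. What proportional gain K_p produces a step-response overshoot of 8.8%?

K_p = 53.4

From %OS = 100·exp(−πζ/√(1−ζ²)) = 8.8%, ζ = −ln(0.088)/√(π²+ln²(0.088)) = 0.6119.
Characteristic equation s² + 12s + 1.8K_p = 0 gives ζ = 12/(2√(1.8K_p)).
Setting ζ = 0.6119: √(1.8K_p) = 12/(2·0.6119) = 9.806, so K_p = 96.15/1.8 = 53.4.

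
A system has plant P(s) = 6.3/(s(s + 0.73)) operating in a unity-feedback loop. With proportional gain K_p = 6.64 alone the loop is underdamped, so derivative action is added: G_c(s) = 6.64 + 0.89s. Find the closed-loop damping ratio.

ζ = 0.49

Forward path: (6.64 + 0.89s)·6.3/(s(s+0.73)). The closed-loop characteristic equation is s² + (0.73 + 6.3·0.89)s + 6.3·6.64 = 0.
That is s² + 6.337s + 41.83 = 0, so ω_n = 6.468 rad/s and ζ = 6.337/(2·6.468) = 0.4899.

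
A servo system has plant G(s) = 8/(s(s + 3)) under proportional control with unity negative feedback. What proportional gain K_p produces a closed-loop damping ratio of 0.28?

K_p = 3.59

Closed-loop characteristic equation: s² + 3s + K_p·8 = 0.
So ω_n = √(8K_p) and 2ζω_n = 3, giving ζ = 3/(2√(8K_p)).
Setting ζ = 0.28: √(8K_p) = 3/(2·0.28) = 5.357, so K_p = 28.7/8 = 3.59.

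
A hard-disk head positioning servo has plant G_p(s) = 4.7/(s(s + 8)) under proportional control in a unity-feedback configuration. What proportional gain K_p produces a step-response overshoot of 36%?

From %OS = 100·exp(−πζ/√(1−ζ²)) = 36%, ζ = −ln(0.36)/√(π²+ln²(0.36)) = 0.3093.
Characteristic equation s² + 8s + 4.7K_p = 0 gives ζ = 8/(2√(4.7K_p)).
Setting ζ = 0.3093: √(4.7K_p) = 8/(2·0.3093) = 12.93, so K_p = 167.3/4.7 = 35.6.

K_p = 35.6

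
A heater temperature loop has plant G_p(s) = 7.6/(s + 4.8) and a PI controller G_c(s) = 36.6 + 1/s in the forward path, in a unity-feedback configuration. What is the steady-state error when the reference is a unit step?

0

The open loop G_c(s)G_p(s) has a pole at the origin (type 1), so the static position error constant is infinite and e_ss = 1/(1+∞) = 0.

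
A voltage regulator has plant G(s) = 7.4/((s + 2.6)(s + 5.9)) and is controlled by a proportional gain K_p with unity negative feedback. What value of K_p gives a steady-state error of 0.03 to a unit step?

K_p = 67

The loop is type 0, so e_ss(step) = 1/(1 + K_pos) with K_pos = K_p·G(0).
G(0) = 0.4824. Require 1/(1 + K_p·0.4824) = 0.03, so 1 + 0.4824·K_p = 33.33.
K_p = (33.33 − 1)/0.4824 = 67.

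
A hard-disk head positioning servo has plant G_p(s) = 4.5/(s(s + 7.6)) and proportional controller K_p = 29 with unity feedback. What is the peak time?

T_p = 0.292 s

Closed-loop characteristic equation: s² + 7.6s + 130.5 = 0, so ω_n = 11.42 rad/s and ζ = 7.6/(2·11.42) = 0.3326.
Damped frequency ω_d = ω_n√(1−ζ²) = 10.77 rad/s, so peak time T_p = π/ω_d = 0.292 s.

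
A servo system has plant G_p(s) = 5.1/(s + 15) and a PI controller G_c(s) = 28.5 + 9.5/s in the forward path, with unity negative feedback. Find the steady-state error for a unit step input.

The open loop G_c(s)G_p(s) has a pole at the origin (type 1), so the static position error constant is infinite and e_ss = 1/(1+∞) = 0.

0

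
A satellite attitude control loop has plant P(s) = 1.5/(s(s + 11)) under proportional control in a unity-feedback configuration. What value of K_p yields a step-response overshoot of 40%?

K_p = 257

From %OS = 100·exp(−πζ/√(1−ζ²)) = 40%, ζ = −ln(0.4)/√(π²+ln²(0.4)) = 0.28.
Characteristic equation s² + 11s + 1.5K_p = 0 gives ζ = 11/(2√(1.5K_p)).
Setting ζ = 0.28: √(1.5K_p) = 11/(2·0.28) = 19.64, so K_p = 385.8/1.5 = 257.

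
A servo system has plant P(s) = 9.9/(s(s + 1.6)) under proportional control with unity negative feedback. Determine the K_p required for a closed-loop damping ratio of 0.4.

K_p = 0.404

Closed-loop characteristic equation: s² + 1.6s + K_p·9.9 = 0.
So ω_n = √(9.9K_p) and 2ζω_n = 1.6, giving ζ = 1.6/(2√(9.9K_p)).
Setting ζ = 0.4: √(9.9K_p) = 1.6/(2·0.4) = 2, so K_p = 4/9.9 = 0.404.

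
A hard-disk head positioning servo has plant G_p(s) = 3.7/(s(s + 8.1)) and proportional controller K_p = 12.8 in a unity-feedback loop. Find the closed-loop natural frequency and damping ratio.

ω_n = 6.88 rad/s, ζ = 0.589

1 + K_p·G_p(s) = 0 gives s² + 8.1s + 47.36 = 0.
Matching s² + 2ζω_n s + ω_n²: ω_n = √47.36 = 6.882 rad/s and 2ζω_n = 8.1, so ζ = 8.1/(2·6.882) = 0.589.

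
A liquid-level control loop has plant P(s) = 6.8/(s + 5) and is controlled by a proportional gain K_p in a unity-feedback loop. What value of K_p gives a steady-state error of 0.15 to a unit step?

K_p = 4.17

For a type-0 loop with proportional control, e_ss = 1/(1 + K_p·P(0)).
P(0) = 1.36. Require 1/(1 + K_p·1.36) = 0.15, so 1 + 1.36·K_p = 6.667.
K_p = (6.667 − 1)/1.36 = 4.17.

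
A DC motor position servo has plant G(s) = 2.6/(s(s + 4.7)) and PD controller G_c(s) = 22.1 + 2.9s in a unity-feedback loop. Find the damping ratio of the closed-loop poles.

Forward path: (22.1 + 2.9s)·2.6/(s(s+4.7)). The closed-loop characteristic equation is s² + (4.7 + 2.6·2.9)s + 2.6·22.1 = 0.
That is s² + 12.24s + 57.46 = 0, so ω_n = 7.58 rad/s and ζ = 12.24/(2·7.58) = 0.8074.

ζ = 0.807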